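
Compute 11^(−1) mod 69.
11^(−1) ≡ 44 (mod 69)

Apply the extended Euclidean algorithm to (69, 11), tracking rows (r, s, t) with s·69 + t·11 = r. Each division r_prev = q·r_cur + r_new produces the new row as (previous row) − q·(current row):
  row A: (69, 1, 0)   [1·69 + 0·11 = 69]
  row B: (11, 0, 1)   [0·69 + 1·11 = 11]
  69 = 6·11 + 3   → row C = row A − 6·row B = (3, 1, −6)   [check: 1·69 − 6·11 = 3]
  11 = 3·3 + 2   → row D = row B − 3·row C = (2, −3, 19)   [check: −3·69 + 19·11 = 2]
  3 = 1·2 + 1   → row E = row C − 1·row D = (1, 4, −25)   [check: 4·69 − 25·11 = 1]
  2 = 2·1 + 0   → remainder 0, stop. gcd = 1 (last nonzero row E).
The gcd is 1, so 11 is invertible mod 69. The last nonzero row gives 4·69 − 25·11 = 1, so t = −25. So 11^(−1) ≡ −25 ≡ 44 (mod 69). Verify: 11 · 44 = 484 ≡ 1 (mod 69). ✓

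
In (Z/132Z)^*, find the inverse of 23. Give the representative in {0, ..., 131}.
23^(−1) ≡ 23 (mod 132)

Apply the extended Euclidean algorithm to (132, 23), tracking rows (r, s, t) with s·132 + t·23 = r. Each division r_prev = q·r_cur + r_new produces the new row as (previous row) − q·(current row):
  row A: (132, 1, 0)   [1·132 + 0·23 = 132]
  row B: (23, 0, 1)   [0·132 + 1·23 = 23]
  132 = 5·23 + 17   → row C = row A − 5·row B = (17, 1, −5)   [check: 1·132 − 5·23 = 17]
  23 = 1·17 + 6   → row D = row B − 1·row C = (6, −1, 6)   [check: −1·132 + 6·23 = 6]
  17 = 2·6 + 5   → row E = row C − 2·row D = (5, 3, −17)   [check: 3·132 − 17·23 = 5]
  6 = 1·5 + 1   → row F = row D − 1·row E = (1, −4, 23)   [check: −4·132 + 23·23 = 1]
  5 = 5·1 + 0   → remainder 0, stop. gcd = 1 (last nonzero row F).
The gcd is 1, so 23 is invertible mod 132. The last nonzero row gives −4·132 + 23·23 = 1, so t = 23. So 23^(−1) ≡ 23 (mod 132). Verify: 23 · 23 = 529 ≡ 1 (mod 132). ✓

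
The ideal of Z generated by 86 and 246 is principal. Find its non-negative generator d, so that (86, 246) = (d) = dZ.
In the PID Z, (a, b) is generated by gcd(a, b). Compute gcd(246, 86) with the extended Euclidean algorithm, tracking rows (r, s, t) with s·246 + t·86 = r:
  row A: (246, 1, 0)   [1·246 + 0·86 = 246]
  row B: (86, 0, 1)   [0·246 + 1·86 = 86]
  246 = 2·86 + 74   → row C = row A − 2·row B = (74, 1, −2)   [check: 1·246 − 2·86 = 74]
  86 = 1·74 + 12   → row D = row B − 1·row C = (12, −1, 3)   [check: −1·246 + 3·86 = 12]
  74 = 6·12 + 2   → row E = row C − 6·row D = (2, 7, −20)   [check: 7·246 − 20·86 = 2]
  12 = 6·2 + 0   → remainder 0, stop. gcd = 2 (last nonzero row E).
So gcd(86, 246) = 2, with Bézout identity 7·246 − 20·86 = 2. Containment (⊇): the Bézout identity exhibits 2 as an element of (86, 246), giving (2) ⊆ (86, 246). Containment (⊆): since 2 | 86 and 2 | 246 (86 = 2·43, 246 = 2·123), every Z-linear combination of 86 and 246 is divisible by 2, so (86, 246) ⊆ (2). Therefore (86, 246) = (2), d = 2.

Final answer: (86, 246) = (2); d = 2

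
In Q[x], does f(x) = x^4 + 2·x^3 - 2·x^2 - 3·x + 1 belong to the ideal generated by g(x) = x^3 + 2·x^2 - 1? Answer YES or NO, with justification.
NO

In Q[x] the ideal (g) consists of all multiples of g, so f ∈ (g) iff g | f, i.e. iff the remainder of f on division by g is 0. Divide f by g (g is monic, so eliminate the leading term of the running remainder at each step):
  leading term x^4: subtract (x)·g(x) = x^4 + 2·x^3 - x, leaving -2·x^2 - 2·x + 1
The remainder r(x) = -2·x^2 - 2·x + 1 ≠ 0 (and deg r < deg g), so g ∤ f, i.e. f ∉ (g).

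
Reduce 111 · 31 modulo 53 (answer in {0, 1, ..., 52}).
Reduce the factors first: 111 ≡ 5 (mod 53), so 111 · 31 ≡ 5 · 31 (mod 53). 5 · 31 = 155. Dividing by 53: 155 = 2·53 + 49. So (111 · 31) mod 53 = 49.

Final answer: 49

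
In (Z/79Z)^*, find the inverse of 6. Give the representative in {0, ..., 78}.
Apply the extended Euclidean algorithm to (79, 6), tracking rows (r, s, t) with s·79 + t·6 = r. Each division r_prev = q·r_cur + r_new produces the new row as (previous row) − q·(current row):
  row A: (79, 1, 0)   [1·79 + 0·6 = 79]
  row B: (6, 0, 1)   [0·79 + 1·6 = 6]
  79 = 13·6 + 1   → row C = row A − 13·row B = (1, 1, −13)   [check: 1·79 − 13·6 = 1]
  6 = 6·1 + 0   → remainder 0, stop. gcd = 1 (last nonzero row C).
The gcd is 1, so 6 is invertible mod 79. The last nonzero row gives 1·79 − 13·6 = 1, so t = −13. So 6^(−1) ≡ −13 ≡ 66 (mod 79). Verify: 6 · 66 = 396 ≡ 1 (mod 79). ✓

Final answer: 6^(−1) ≡ 66 (mod 79)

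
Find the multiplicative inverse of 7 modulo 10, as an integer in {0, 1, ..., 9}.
Apply the extended Euclidean algorithm to (10, 7), tracking rows (r, s, t) with s·10 + t·7 = r. Each division r_prev = q·r_cur + r_new produces the new row as (previous row) − q·(current row):
  row A: (10, 1, 0)   [1·10 + 0·7 = 10]
  row B: (7, 0, 1)   [0·10 + 1·7 = 7]
  10 = 1·7 + 3   → row C = row A − 1·row B = (3, 1, −1)   [check: 1·10 − 1·7 = 3]
  7 = 2·3 + 1   → row D = row B − 2·row C = (1, −2, 3)   [check: −2·10 + 3·7 = 1]
  3 = 3·1 + 0   → remainder 0, stop. gcd = 1 (last nonzero row D).
The gcd is 1, so 7 is invertible mod 10. The last nonzero row gives −2·10 + 3·7 = 1, so t = 3. So 7^(−1) ≡ 3 (mod 10). Verify: 7 · 3 = 21 ≡ 1 (mod 10). ✓

Final answer: 7^(−1) ≡ 3 (mod 10)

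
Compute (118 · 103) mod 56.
2

Reduce the factors first: 118 ≡ 6, 103 ≡ 47 (mod 56), so 118 · 103 ≡ 6 · 47 (mod 56). 6 · 47 = 282. Dividing by 56: 282 = 5·56 + 2. So (118 · 103) mod 56 = 2.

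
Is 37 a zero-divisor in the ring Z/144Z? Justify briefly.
NO

gcd(37, 144) = 1, so 37 is a unit in Z/144Z (it has a multiplicative inverse). A unit cannot be a zero-divisor: if 37·b ≡ 0 then multiplying both sides by 37^(−1) gives b ≡ 0. So 37 is not a zero-divisor.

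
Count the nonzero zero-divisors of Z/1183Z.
Z/1183Z has 246 nonzero zero-divisors

In Z/1183Z each nonzero element is either a unit (gcd with 1183 is 1) or a zero-divisor (gcd > 1). The number of units is φ(1183): factorise 1183 = 7 · 13^2, so φ(1183) = (7 − 1) · (13^2 − 13^1) = 6 · 156 = 936. The nonzero elements number 1183 − 1 = 1182. Hence the nonzero zero-divisors number 1182 − 936 = 246.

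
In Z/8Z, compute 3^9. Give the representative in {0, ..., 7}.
3

Use repeated squaring. Binary(9) = 1001. Walk through the bits of the exponent 9 left-to-right: at each bit after the leading one, square the running value, then multiply by 3 if the bit is 1 (always reducing mod 8):
  bit 1 = 1 (leading): start with 3.
  bit 2 = 0: square 3^2 = 9 ≡ 1 (mod 8).
  bit 3 = 0: square 1^2 = 1 (mod 8).
  bit 4 = 1: square 1^2 = 1; bit is 1, so multiply 1·3 = 3 (mod 8).
Final value: 3^9 ≡ 3 (mod 8).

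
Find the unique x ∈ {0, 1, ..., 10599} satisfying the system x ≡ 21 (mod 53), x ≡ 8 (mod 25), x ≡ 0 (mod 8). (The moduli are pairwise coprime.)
x ≡ 4208 (mod 10600); the representative in [0, 10600) is 4208

The moduli 53, 25, 8 are pairwise coprime, so by the CRT there is a unique solution mod 53·25·8 = 10600.
Solve by successive substitution. Start with x ≡ 21 (mod 53).
  Combine with x ≡ 8 (mod 25): write x = 21 + 53·t and require 21 + 53·t ≡ 8 (mod 25), i.e. 53·t ≡ 8 − 21 ≡ 12 (mod 25). Since 53^(−1) ≡ 17 (mod 25) (53 ≡ 3 (mod 25)), t ≡ 17·12 ≡ 4 (mod 25). So x ≡ 21 + 53·4 = 233 (mod 1325).
  Combine with x ≡ 0 (mod 8): write x = 233 + 1325·t and require 233 + 1325·t ≡ 0 (mod 8), i.e. 1325·t ≡ 0 − 233 ≡ 7 (mod 8). Since 1325^(−1) ≡ 5 (mod 8) (1325 ≡ 5 (mod 8)), t ≡ 5·7 ≡ 3 (mod 8). So x ≡ 233 + 1325·3 = 4208 (mod 10600).
Unique solution in [0, 10600): x = 4208.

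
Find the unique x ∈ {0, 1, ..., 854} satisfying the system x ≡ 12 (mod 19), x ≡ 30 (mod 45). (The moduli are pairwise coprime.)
The moduli 19, 45 are pairwise coprime, so by the CRT there is a unique solution mod 19·45 = 855.
Solve by successive substitution. Start with x ≡ 12 (mod 19).
  Combine with x ≡ 30 (mod 45): write x = 12 + 19·t and require 12 + 19·t ≡ 30 (mod 45), i.e. 19·t ≡ 30 − 12 ≡ 18 (mod 45). Since 19^(−1) ≡ 19 (mod 45), t ≡ 19·18 ≡ 27 (mod 45). So x ≡ 12 + 19·27 = 525 (mod 855).
Unique solution in [0, 855): x = 525.

Final answer: x ≡ 525 (mod 855); the representative in [0, 855) is 525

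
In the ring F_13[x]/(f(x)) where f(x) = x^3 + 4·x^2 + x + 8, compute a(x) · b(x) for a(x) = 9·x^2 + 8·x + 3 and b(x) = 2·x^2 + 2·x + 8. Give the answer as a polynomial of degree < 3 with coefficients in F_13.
Multiply as integer polynomials: a · b = 18·x^4 + 34·x^3 + 94·x^2 + 70·x + 24. Reducing coefficients mod 13: a · b ≡ 5·x^4 + 8·x^3 + 3·x^2 + 5·x + 11. Now divide by f(x) = x^3 + 4·x^2 + x + 8 in F_13[x], eliminating the leading term at each step:
  leading term 5·x^4: subtract (5·x)·f(x) = 5·x^4 + 7·x^3 + 5·x^2 + x, leaving x^3 + 11·x^2 + 4·x + 11 (coefficients mod 13)
  leading term x^3: subtract (1)·f(x) = x^3 + 4·x^2 + x + 8, leaving 7·x^2 + 3·x + 3 (coefficients mod 13)
The degree is now < 3, so this is the remainder. Hence a · b ≡ 7·x^2 + 3·x + 3 in F_13[x]/(f).

Final answer: a · b ≡ 7·x^2 + 3·x + 3 (mod f(x))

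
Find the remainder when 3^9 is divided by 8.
3

Use repeated squaring. Binary(9) = 1001. Walk through the bits of the exponent 9 left-to-right: at each bit after the leading one, square the running value, then multiply by 3 if the bit is 1 (always reducing mod 8):
  bit 1 = 1 (leading): start with 3.
  bit 2 = 0: square 3^2 = 9 ≡ 1 (mod 8).
  bit 3 = 0: square 1^2 = 1 (mod 8).
  bit 4 = 1: square 1^2 = 1; bit is 1, so multiply 1·3 = 3 (mod 8).
Final value: 3^9 ≡ 3 (mod 8).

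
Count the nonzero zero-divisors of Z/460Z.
Z/460Z has 283 nonzero zero-divisors

In Z/460Z each nonzero element is either a unit (gcd with 460 is 1) or a zero-divisor (gcd > 1). The number of units is φ(460): factorise 460 = 2^2 · 5 · 23, so φ(460) = (2^2 − 2^1) · (5 − 1) · (23 − 1) = 2 · 4 · 22 = 176. The nonzero elements number 460 − 1 = 459. Hence the nonzero zero-divisors number 459 − 176 = 283.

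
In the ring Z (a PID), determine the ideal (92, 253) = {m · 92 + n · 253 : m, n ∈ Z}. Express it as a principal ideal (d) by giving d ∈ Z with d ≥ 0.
In the PID Z, (a, b) is generated by gcd(a, b). Compute gcd(253, 92) with the extended Euclidean algorithm, tracking rows (r, s, t) with s·253 + t·92 = r:
  row A: (253, 1, 0)   [1·253 + 0·92 = 253]
  row B: (92, 0, 1)   [0·253 + 1·92 = 92]
  253 = 2·92 + 69   → row C = row A − 2·row B = (69, 1, −2)   [check: 1·253 − 2·92 = 69]
  92 = 1·69 + 23   → row D = row B − 1·row C = (23, −1, 3)   [check: −1·253 + 3·92 = 23]
  69 = 3·23 + 0   → remainder 0, stop. gcd = 23 (last nonzero row D).
So gcd(92, 253) = 23, with Bézout identity −1·253 + 3·92 = 23. Containment (⊇): the Bézout identity exhibits 23 as an element of (92, 253), giving (23) ⊆ (92, 253). Containment (⊆): since 23 | 92 and 23 | 253 (92 = 23·4, 253 = 23·11), every Z-linear combination of 92 and 253 is divisible by 23, so (92, 253) ⊆ (23). Therefore (92, 253) = (23), d = 23.

Final answer: (92, 253) = (23); d = 23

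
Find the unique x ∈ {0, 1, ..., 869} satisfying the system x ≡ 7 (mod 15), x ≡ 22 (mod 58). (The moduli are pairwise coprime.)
The moduli 15, 58 are pairwise coprime, so by the CRT there is a unique solution mod 15·58 = 870.
Solve by successive substitution. Start with x ≡ 7 (mod 15).
  Combine with x ≡ 22 (mod 58): write x = 7 + 15·t and require 7 + 15·t ≡ 22 (mod 58), i.e. 15·t ≡ 22 − 7 ≡ 15 (mod 58). Since 15^(−1) ≡ 31 (mod 58), t ≡ 31·15 ≡ 1 (mod 58). So x ≡ 7 + 15·1 = 22 (mod 870).
Unique solution in [0, 870): x = 22.

Final answer: x ≡ 22 (mod 870); the representative in [0, 870) is 22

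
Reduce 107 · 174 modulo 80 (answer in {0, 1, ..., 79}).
Reduce the factors first: 107 ≡ 27, 174 ≡ 14 (mod 80), so 107 · 174 ≡ 27 · 14 (mod 80). 27 · 14 = 378. Dividing by 80: 378 = 4·80 + 58. So (107 · 174) mod 80 = 58.

Final answer: 58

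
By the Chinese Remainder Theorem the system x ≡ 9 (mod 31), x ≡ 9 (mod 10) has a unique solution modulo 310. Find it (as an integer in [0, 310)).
x ≡ 9 (mod 310); the representative in [0, 310) is 9

The moduli 31, 10 are pairwise coprime, so by the CRT there is a unique solution mod 31·10 = 310.
Solve by successive substitution. Start with x ≡ 9 (mod 31).
  Combine with x ≡ 9 (mod 10): write x = 9 + 31·t and require 9 + 31·t ≡ 9 (mod 10), i.e. 31·t ≡ 9 − 9 ≡ 0 (mod 10). Since 31^(−1) ≡ 1 (mod 10) (31 ≡ 1 (mod 10)), t ≡ 1·0 ≡ 0 (mod 10). So x ≡ 9 + 31·0 = 9 (mod 310).
Unique solution in [0, 310): x = 9.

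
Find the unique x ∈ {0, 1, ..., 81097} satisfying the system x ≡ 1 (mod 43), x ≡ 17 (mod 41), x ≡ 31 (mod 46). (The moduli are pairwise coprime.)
x ≡ 39131 (mod 81098); the representative in [0, 81098) is 39131

The moduli 43, 41, 46 are pairwise coprime, so by the CRT there is a unique solution mod 43·41·46 = 81098.
Solve by successive substitution. Start with x ≡ 1 (mod 43).
  Combine with x ≡ 17 (mod 41): write x = 1 + 43·t and require 1 + 43·t ≡ 17 (mod 41), i.e. 43·t ≡ 17 − 1 ≡ 16 (mod 41). Since 43^(−1) ≡ 21 (mod 41) (43 ≡ 2 (mod 41)), t ≡ 21·16 ≡ 8 (mod 41). So x ≡ 1 + 43·8 = 345 (mod 1763).
  Combine with x ≡ 31 (mod 46): write x = 345 + 1763·t and require 345 + 1763·t ≡ 31 (mod 46), i.e. 1763·t ≡ 31 − 345 ≡ 8 (mod 46). Since 1763^(−1) ≡ 43 (mod 46) (1763 ≡ 15 (mod 46)), t ≡ 43·8 ≡ 22 (mod 46). So x ≡ 345 + 1763·22 = 39131 (mod 81098).
Unique solution in [0, 81098): x = 39131.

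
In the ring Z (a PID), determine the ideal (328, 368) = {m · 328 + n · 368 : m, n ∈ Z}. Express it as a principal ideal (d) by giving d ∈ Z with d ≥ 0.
In the PID Z, (a, b) is generated by gcd(a, b). Compute gcd(368, 328) with the extended Euclidean algorithm, tracking rows (r, s, t) with s·368 + t·328 = r:
  row A: (368, 1, 0)   [1·368 + 0·328 = 368]
  row B: (328, 0, 1)   [0·368 + 1·328 = 328]
  368 = 1·328 + 40   → row C = row A − 1·row B = (40, 1, −1)   [check: 1·368 − 1·328 = 40]
  328 = 8·40 + 8   → row D = row B − 8·row C = (8, −8, 9)   [check: −8·368 + 9·328 = 8]
  40 = 5·8 + 0   → remainder 0, stop. gcd = 8 (last nonzero row D).
So gcd(328, 368) = 8, with Bézout identity −8·368 + 9·328 = 8. Containment (⊇): the Bézout identity exhibits 8 as an element of (328, 368), giving (8) ⊆ (328, 368). Containment (⊆): since 8 | 328 and 8 | 368 (328 = 8·41, 368 = 8·46), every Z-linear combination of 328 and 368 is divisible by 8, so (328, 368) ⊆ (8). Therefore (328, 368) = (8), d = 8.

Final answer: (328, 368) = (8); d = 8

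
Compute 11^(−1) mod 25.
Apply the extended Euclidean algorithm to (25, 11), tracking rows (r, s, t) with s·25 + t·11 = r. Each division r_prev = q·r_cur + r_new produces the new row as (previous row) − q·(current row):
  row A: (25, 1, 0)   [1·25 + 0·11 = 25]
  row B: (11, 0, 1)   [0·25 + 1·11 = 11]
  25 = 2·11 + 3   → row C = row A − 2·row B = (3, 1, −2)   [check: 1·25 − 2·11 = 3]
  11 = 3·3 + 2   → row D = row B − 3·row C = (2, −3, 7)   [check: −3·25 + 7·11 = 2]
  3 = 1·2 + 1   → row E = row C − 1·row D = (1, 4, −9)   [check: 4·25 − 9·11 = 1]
  2 = 2·1 + 0   → remainder 0, stop. gcd = 1 (last nonzero row E).
The gcd is 1, so 11 is invertible mod 25. The last nonzero row gives 4·25 − 9·11 = 1, so t = −9. So 11^(−1) ≡ −9 ≡ 16 (mod 25). Verify: 11 · 16 = 176 ≡ 1 (mod 25). ✓

Final answer: 11^(−1) ≡ 16 (mod 25)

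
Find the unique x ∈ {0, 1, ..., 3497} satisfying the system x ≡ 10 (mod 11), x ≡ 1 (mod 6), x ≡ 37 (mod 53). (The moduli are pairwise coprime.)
The moduli 11, 6, 53 are pairwise coprime, so by the CRT there is a unique solution mod 11·6·53 = 3498.
Solve by successive substitution. Start with x ≡ 10 (mod 11).
  Combine with x ≡ 1 (mod 6): write x = 10 + 11·t and require 10 + 11·t ≡ 1 (mod 6), i.e. 11·t ≡ 1 − 10 ≡ 3 (mod 6). Since 11^(−1) ≡ 5 (mod 6) (11 ≡ 5 (mod 6)), t ≡ 5·3 ≡ 3 (mod 6). So x ≡ 10 + 11·3 = 43 (mod 66).
  Combine with x ≡ 37 (mod 53): write x = 43 + 66·t and require 43 + 66·t ≡ 37 (mod 53), i.e. 66·t ≡ 37 − 43 ≡ 47 (mod 53). Since 66^(−1) ≡ 49 (mod 53) (66 ≡ 13 (mod 53)), t ≡ 49·47 ≡ 24 (mod 53). So x ≡ 43 + 66·24 = 1627 (mod 3498).
Unique solution in [0, 3498): x = 1627.

Final answer: x ≡ 1627 (mod 3498); the representative in [0, 3498) is 1627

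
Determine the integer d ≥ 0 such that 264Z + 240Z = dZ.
In the PID Z, (a, b) is generated by gcd(a, b). Compute gcd(264, 240) with the extended Euclidean algorithm, tracking rows (r, s, t) with s·264 + t·240 = r:
  row A: (264, 1, 0)   [1·264 + 0·240 = 264]
  row B: (240, 0, 1)   [0·264 + 1·240 = 240]
  264 = 1·240 + 24   → row C = row A − 1·row B = (24, 1, −1)   [check: 1·264 − 1·240 = 24]
  240 = 10·24 + 0   → remainder 0, stop. gcd = 24 (last nonzero row C).
So gcd(264, 240) = 24, with Bézout identity 1·264 − 1·240 = 24. Containment (⊇): the Bézout identity exhibits 24 as an element of (264, 240), giving (24) ⊆ (264, 240). Containment (⊆): since 24 | 264 and 24 | 240 (264 = 24·11, 240 = 24·10), every Z-linear combination of 264 and 240 is divisible by 24, so (264, 240) ⊆ (24). Therefore (264, 240) = (24), d = 24.

Final answer: (264, 240) = (24); d = 24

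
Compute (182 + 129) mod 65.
51

Reduce the summands first: 182 ≡ 52, 129 ≡ 64 (mod 65), so 182 + 129 ≡ 52 + 64 (mod 65). 52 + 64 = 116; 116 = 1·65 + 51, so (182 + 129) mod 65 = 51.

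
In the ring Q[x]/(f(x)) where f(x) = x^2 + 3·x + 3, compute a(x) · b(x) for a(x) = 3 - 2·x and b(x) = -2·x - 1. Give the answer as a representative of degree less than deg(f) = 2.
First multiply in Q[x] without reducing: a · b = 4·x^2 - 4·x - 3. Now divide by f(x) = x^2 + 3·x + 3, eliminating the leading term at each step:
  leading term 4·x^2: subtract (4)·f(x) = 4·x^2 + 12·x + 12, leaving -16·x - 15
The degree is now < 2, so this is the remainder. Hence a · b ≡ -16·x - 15 in Q[x]/(f).

Final answer: a · b ≡ -16·x - 15 (mod f(x))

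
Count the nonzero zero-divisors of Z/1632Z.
In Z/1632Z each nonzero element is either a unit (gcd with 1632 is 1) or a zero-divisor (gcd > 1). The number of units is φ(1632): factorise 1632 = 2^5 · 3 · 17, so φ(1632) = (2^5 − 2^4) · (3 − 1) · (17 − 1) = 16 · 2 · 16 = 512. The nonzero elements number 1632 − 1 = 1631. Hence the nonzero zero-divisors number 1631 − 512 = 1119.

Final answer: Z/1632Z has 1119 nonzero zero-divisors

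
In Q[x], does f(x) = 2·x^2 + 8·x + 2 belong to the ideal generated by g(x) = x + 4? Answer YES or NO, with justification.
In Q[x] the ideal (g) consists of all multiples of g, so f ∈ (g) iff g | f, i.e. iff the remainder of f on division by g is 0. Divide f by g (g is monic, so eliminate the leading term of the running remainder at each step):
  leading term 2·x^2: subtract (2·x)·g(x) = 2·x^2 + 8·x, leaving 2
The remainder r(x) = 2 ≠ 0 (and deg r < deg g), so g ∤ f, i.e. f ∉ (g).

Final answer: NO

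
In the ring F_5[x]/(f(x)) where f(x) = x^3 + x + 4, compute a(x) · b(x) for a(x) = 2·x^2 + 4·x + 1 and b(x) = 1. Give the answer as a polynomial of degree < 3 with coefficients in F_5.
Multiply as integer polynomials: a · b = 2·x^2 + 4·x + 1. Reducing coefficients mod 5: a · b ≡ 2·x^2 + 4·x + 1. This already has degree < 3, so no reduction by f is needed. Hence a · b ≡ 2·x^2 + 4·x + 1 in F_5[x]/(f).

Final answer: a · b ≡ 2·x^2 + 4·x + 1 (mod f(x))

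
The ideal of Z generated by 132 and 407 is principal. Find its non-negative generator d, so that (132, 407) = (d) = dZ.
In the PID Z, (a, b) is generated by gcd(a, b). Compute gcd(407, 132) with the extended Euclidean algorithm, tracking rows (r, s, t) with s·407 + t·132 = r:
  row A: (407, 1, 0)   [1·407 + 0·132 = 407]
  row B: (132, 0, 1)   [0·407 + 1·132 = 132]
  407 = 3·132 + 11   → row C = row A − 3·row B = (11, 1, −3)   [check: 1·407 − 3·132 = 11]
  132 = 12·11 + 0   → remainder 0, stop. gcd = 11 (last nonzero row C).
So gcd(132, 407) = 11, with Bézout identity 1·407 − 3·132 = 11. Containment (⊇): the Bézout identity exhibits 11 as an element of (132, 407), giving (11) ⊆ (132, 407). Containment (⊆): since 11 | 132 and 11 | 407 (132 = 11·12, 407 = 11·37), every Z-linear combination of 132 and 407 is divisible by 11, so (132, 407) ⊆ (11). Therefore (132, 407) = (11), d = 11.

Final answer: (132, 407) = (11); d = 11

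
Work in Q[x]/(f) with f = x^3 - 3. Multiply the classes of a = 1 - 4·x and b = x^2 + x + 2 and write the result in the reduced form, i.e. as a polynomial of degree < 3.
a · b ≡ -3·x^2 - 7·x - 10 (mod f(x))

First multiply in Q[x] without reducing: a · b = -4·x^3 - 3·x^2 - 7·x + 2. Now divide by f(x) = x^3 - 3, eliminating the leading term at each step:
  leading term -4·x^3: subtract (-4)·f(x) = 12 - 4·x^3, leaving -3·x^2 - 7·x - 10
The degree is now < 3, so this is the remainder. Hence a · b ≡ -3·x^2 - 7·x - 10 in Q[x]/(f).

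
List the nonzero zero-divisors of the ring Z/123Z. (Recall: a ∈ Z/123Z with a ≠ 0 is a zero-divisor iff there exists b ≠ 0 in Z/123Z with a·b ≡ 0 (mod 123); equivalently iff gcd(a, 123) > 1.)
An element a ∈ Z/123Z (with a ≠ 0) is a zero-divisor iff gcd(a, 123) > 1 (because a is a unit precisely when gcd(a, n) = 1, and in Z/nZ every nonzero, non-unit element is a zero-divisor). Scan a = 1, ..., 122 and keep those with gcd(a, 123) > 1:
  gcd(3, 123) = 3, gcd(6, 123) = 3, gcd(9, 123) = 3, gcd(12, 123) = 3, gcd(15, 123) = 3, gcd(18, 123) = 3, gcd(21, 123) = 3, gcd(24, 123) = 3, gcd(27, 123) = 3, gcd(30, 123) = 3, gcd(33, 123) = 3, gcd(36, 123) = 3, gcd(39, 123) = 3, gcd(41, 123) = 41, gcd(42, 123) = 3, gcd(45, 123) = 3, gcd(48, 123) = 3, gcd(51, 123) = 3, gcd(54, 123) = 3, gcd(57, 123) = 3, gcd(60, 123) = 3, gcd(63, 123) = 3, gcd(66, 123) = 3, gcd(69, 123) = 3, gcd(72, 123) = 3, gcd(75, 123) = 3, gcd(78, 123) = 3, gcd(81, 123) = 3, gcd(82, 123) = 41, gcd(84, 123) = 3, gcd(87, 123) = 3, gcd(90, 123) = 3, gcd(93, 123) = 3, gcd(96, 123) = 3, gcd(99, 123) = 3, gcd(102, 123) = 3, gcd(105, 123) = 3, gcd(108, 123) = 3, gcd(111, 123) = 3, gcd(114, 123) = 3, gcd(117, 123) = 3, gcd(120, 123) = 3.
All other a ∈ {1, ..., 122} have gcd(a, 123) = 1 and are units. So the nonzero zero-divisors are exactly the 42 values of a appearing in this scan.

Final answer: nonzero zero-divisors of Z/123Z = {3, 6, 9, 12, 15, 18, 21, 24, 27, 30, 33, 36, 39, 41, 42, 45, 48, 51, 54, 57, 60, 63, 66, 69, 72, 75, 78, 81, 82, 84, 87, 90, 93, 96, 99, 102, 105, 108, 111, 114, 117, 120}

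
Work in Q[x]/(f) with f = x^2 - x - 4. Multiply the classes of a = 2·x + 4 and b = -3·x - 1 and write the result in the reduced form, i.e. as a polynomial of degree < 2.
a · b ≡ -20·x - 28 (mod f(x))

First multiply in Q[x] without reducing: a · b = -6·x^2 - 14·x - 4. Now divide by f(x) = x^2 - x - 4, eliminating the leading term at each step:
  leading term -6·x^2: subtract (-6)·f(x) = -6·x^2 + 6·x + 24, leaving -20·x - 28
The degree is now < 2, so this is the remainder. Hence a · b ≡ -20·x - 28 in Q[x]/(f).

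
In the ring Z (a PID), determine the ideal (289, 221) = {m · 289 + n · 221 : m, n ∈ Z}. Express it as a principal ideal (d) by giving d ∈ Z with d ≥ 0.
(289, 221) = (17); d = 17

In the PID Z, (a, b) is generated by gcd(a, b). Compute gcd(289, 221) with the extended Euclidean algorithm, tracking rows (r, s, t) with s·289 + t·221 = r:
  row A: (289, 1, 0)   [1·289 + 0·221 = 289]
  row B: (221, 0, 1)   [0·289 + 1·221 = 221]
  289 = 1·221 + 68   → row C = row A − 1·row B = (68, 1, −1)   [check: 1·289 − 1·221 = 68]
  221 = 3·68 + 17   → row D = row B − 3·row C = (17, −3, 4)   [check: −3·289 + 4·221 = 17]
  68 = 4·17 + 0   → remainder 0, stop. gcd = 17 (last nonzero row D).
So gcd(289, 221) = 17, with Bézout identity −3·289 + 4·221 = 17. Containment (⊇): the Bézout identity exhibits 17 as an element of (289, 221), giving (17) ⊆ (289, 221). Containment (⊆): since 17 | 289 and 17 | 221 (289 = 17·17, 221 = 17·13), every Z-linear combination of 289 and 221 is divisible by 17, so (289, 221) ⊆ (17). Therefore (289, 221) = (17), d = 17.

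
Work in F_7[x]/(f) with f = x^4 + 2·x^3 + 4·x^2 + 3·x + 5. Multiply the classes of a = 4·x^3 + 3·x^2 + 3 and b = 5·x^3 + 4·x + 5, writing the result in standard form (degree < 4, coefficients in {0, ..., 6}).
Multiply as integer polynomials: a · b = 20·x^6 + 15·x^5 + 16·x^4 + 47·x^3 + 15·x^2 + 12·x + 15. Reducing coefficients mod 7: a · b ≡ 6·x^6 + x^5 + 2·x^4 + 5·x^3 + x^2 + 5·x + 1. Now divide by f(x) = x^4 + 2·x^3 + 4·x^2 + 3·x + 5 in F_7[x], eliminating the leading term at each step:
  leading term 6·x^6: subtract (6·x^2)·f(x) = 6·x^6 + 5·x^5 + 3·x^4 + 4·x^3 + 2·x^2, leaving 3·x^5 + 6·x^4 + x^3 + 6·x^2 + 5·x + 1 (coefficients mod 7)
  leading term 3·x^5: subtract (3·x)·f(x) = 3·x^5 + 6·x^4 + 5·x^3 + 2·x^2 + x, leaving 3·x^3 + 4·x^2 + 4·x + 1 (coefficients mod 7)
The degree is now < 4, so this is the remainder. Hence a · b ≡ 3·x^3 + 4·x^2 + 4·x + 1 in F_7[x]/(f).

Final answer: a · b ≡ 3·x^3 + 4·x^2 + 4·x + 1 (mod f(x))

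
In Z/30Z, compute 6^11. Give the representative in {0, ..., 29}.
Use repeated squaring. Binary(11) = 1011. Walk through the bits of the exponent 11 left-to-right: at each bit after the leading one, square the running value, then multiply by 6 if the bit is 1 (always reducing mod 30):
  bit 1 = 1 (leading): start with 6.
  bit 2 = 0: square 6^2 = 36 ≡ 6 (mod 30).
  bit 3 = 1: square 6^2 = 36 ≡ 6; bit is 1, so multiply 6·6 = 36 ≡ 6 (mod 30).
  bit 4 = 1: square 6^2 = 36 ≡ 6; bit is 1, so multiply 6·6 = 36 ≡ 6 (mod 30).
Final value: 6^11 ≡ 6 (mod 30).

Final answer: 6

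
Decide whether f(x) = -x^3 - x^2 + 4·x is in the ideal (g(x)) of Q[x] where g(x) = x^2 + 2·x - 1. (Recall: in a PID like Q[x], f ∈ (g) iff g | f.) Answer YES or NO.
NO

In Q[x] the ideal (g) consists of all multiples of g, so f ∈ (g) iff g | f, i.e. iff the remainder of f on division by g is 0. Divide f by g (g is monic, so eliminate the leading term of the running remainder at each step):
  leading term -x^3: subtract (-x)·g(x) = -x^3 - 2·x^2 + x, leaving x^2 + 3·x
  leading term x^2: subtract (1)·g(x) = x^2 + 2·x - 1, leaving x + 1
The remainder r(x) = x + 1 ≠ 0 (and deg r < deg g), so g ∤ f, i.e. f ∉ (g).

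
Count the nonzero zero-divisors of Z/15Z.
In Z/15Z each nonzero element is either a unit (gcd with 15 is 1) or a zero-divisor (gcd > 1). The number of units is φ(15): factorise 15 = 3 · 5, so φ(15) = (3 − 1) · (5 − 1) = 2 · 4 = 8. The nonzero elements number 15 − 1 = 14. Hence the nonzero zero-divisors number 14 − 8 = 6.

Final answer: Z/15Z has 6 nonzero zero-divisors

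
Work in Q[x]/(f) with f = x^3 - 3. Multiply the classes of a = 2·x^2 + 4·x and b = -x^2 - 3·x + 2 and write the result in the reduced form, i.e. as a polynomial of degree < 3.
First multiply in Q[x] without reducing: a · b = -2·x^4 - 10·x^3 - 8·x^2 + 8·x. Now divide by f(x) = x^3 - 3, eliminating the leading term at each step:
  leading term -2·x^4: subtract (-2·x)·f(x) = -2·x^4 + 6·x, leaving -10·x^3 - 8·x^2 + 2·x
  leading term -10·x^3: subtract (-10)·f(x) = 30 - 10·x^3, leaving -8·x^2 + 2·x - 30
The degree is now < 3, so this is the remainder. Hence a · b ≡ -8·x^2 + 2·x - 30 in Q[x]/(f).

Final answer: a · b ≡ -8·x^2 + 2·x - 30 (mod f(x))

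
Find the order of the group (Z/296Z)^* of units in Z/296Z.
(Z/296Z)^* consists of the classes a with gcd(a, 296) = 1, so its order is φ(296). φ is multiplicative, with φ(p^e) = p^e − p^(e−1). Factorise 296 = 2^3 · 37. Then
  φ(296) = (2^3 − 2^2) · (37 − 1) = 4 · 36 = 144.
Thus |(Z/296Z)^*| = 144.

Final answer: |(Z/296Z)^*| = 144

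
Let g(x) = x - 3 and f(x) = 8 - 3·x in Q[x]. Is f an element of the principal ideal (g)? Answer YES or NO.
NO

In Q[x] the ideal (g) consists of all multiples of g, so f ∈ (g) iff g | f, i.e. iff the remainder of f on division by g is 0. Divide f by g (g is monic, so eliminate the leading term of the running remainder at each step):
  leading term -3·x: subtract (-3)·g(x) = 9 - 3·x, leaving -1
The remainder r(x) = -1 ≠ 0 (and deg r < deg g), so g ∤ f, i.e. f ∉ (g).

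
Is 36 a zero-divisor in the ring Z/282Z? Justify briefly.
YES

gcd(36, 282) = 6 > 1, so 36 is not a unit in Z/282Z. In Z/nZ every nonzero non-unit is a zero-divisor: explicitly, take b = 282/gcd = 47 ≠ 0 (mod 282); then 36·47 = 1692 = 6·282, i.e. 36·47 ≡ 0 (mod 282). So 36 is a zero-divisor.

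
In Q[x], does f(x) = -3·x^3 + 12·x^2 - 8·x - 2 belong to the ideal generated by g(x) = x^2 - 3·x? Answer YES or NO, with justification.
NO

In Q[x] the ideal (g) consists of all multiples of g, so f ∈ (g) iff g | f, i.e. iff the remainder of f on division by g is 0. Divide f by g (g is monic, so eliminate the leading term of the running remainder at each step):
  leading term -3·x^3: subtract (-3·x)·g(x) = -3·x^3 + 9·x^2, leaving 3·x^2 - 8·x - 2
  leading term 3·x^2: subtract (3)·g(x) = 3·x^2 - 9·x, leaving x - 2
The remainder r(x) = x - 2 ≠ 0 (and deg r < deg g), so g ∤ f, i.e. f ∉ (g).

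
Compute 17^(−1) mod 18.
17^(−1) ≡ 17 (mod 18)

Apply the extended Euclidean algorithm to (18, 17), tracking rows (r, s, t) with s·18 + t·17 = r. Each division r_prev = q·r_cur + r_new produces the new row as (previous row) − q·(current row):
  row A: (18, 1, 0)   [1·18 + 0·17 = 18]
  row B: (17, 0, 1)   [0·18 + 1·17 = 17]
  18 = 1·17 + 1   → row C = row A − 1·row B = (1, 1, −1)   [check: 1·18 − 1·17 = 1]
  17 = 17·1 + 0   → remainder 0, stop. gcd = 1 (last nonzero row C).
The gcd is 1, so 17 is invertible mod 18. The last nonzero row gives 1·18 − 1·17 = 1, so t = −1. So 17^(−1) ≡ −1 ≡ 17 (mod 18). Verify: 17 · 17 = 289 ≡ 1 (mod 18). ✓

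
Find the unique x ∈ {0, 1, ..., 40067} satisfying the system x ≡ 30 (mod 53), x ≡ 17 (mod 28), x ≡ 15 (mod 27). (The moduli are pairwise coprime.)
The moduli 53, 28, 27 are pairwise coprime, so by the CRT there is a unique solution mod 53·28·27 = 40068.
Solve by successive substitution. Start with x ≡ 30 (mod 53).
  Combine with x ≡ 17 (mod 28): write x = 30 + 53·t and require 30 + 53·t ≡ 17 (mod 28), i.e. 53·t ≡ 17 − 30 ≡ 15 (mod 28). Since 53^(−1) ≡ 9 (mod 28) (53 ≡ 25 (mod 28)), t ≡ 9·15 ≡ 23 (mod 28). So x ≡ 30 + 53·23 = 1249 (mod 1484).
  Combine with x ≡ 15 (mod 27): write x = 1249 + 1484·t and require 1249 + 1484·t ≡ 15 (mod 27), i.e. 1484·t ≡ 15 − 1249 ≡ 8 (mod 27). Since 1484^(−1) ≡ 26 (mod 27) (1484 ≡ 26 (mod 27)), t ≡ 26·8 ≡ 19 (mod 27). So x ≡ 1249 + 1484·19 = 29445 (mod 40068).
Unique solution in [0, 40068): x = 29445.

Final answer: x ≡ 29445 (mod 40068); the representative in [0, 40068) is 29445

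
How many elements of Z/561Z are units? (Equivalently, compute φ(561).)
An element a ∈ Z/561Z is a unit iff gcd(a, 561) = 1, so the number of units is φ(561). φ is multiplicative, with φ(p^e) = p^e − p^(e−1). Factorise 561 = 3 · 11 · 17. Then
  φ(561) = (3 − 1) · (11 − 1) · (17 − 1) = 2 · 10 · 16 = 320.

Final answer: Z/561Z has φ(561) = 320 units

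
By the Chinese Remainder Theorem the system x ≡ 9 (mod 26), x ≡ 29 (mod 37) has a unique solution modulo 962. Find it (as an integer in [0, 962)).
The moduli 26, 37 are pairwise coprime, so by the CRT there is a unique solution mod 26·37 = 962.
Solve by successive substitution. Start with x ≡ 9 (mod 26).
  Combine with x ≡ 29 (mod 37): write x = 9 + 26·t and require 9 + 26·t ≡ 29 (mod 37), i.e. 26·t ≡ 29 − 9 ≡ 20 (mod 37). Since 26^(−1) ≡ 10 (mod 37), t ≡ 10·20 ≡ 15 (mod 37). So x ≡ 9 + 26·15 = 399 (mod 962).
Unique solution in [0, 962): x = 399.

Final answer: x ≡ 399 (mod 962); the representative in [0, 962) is 399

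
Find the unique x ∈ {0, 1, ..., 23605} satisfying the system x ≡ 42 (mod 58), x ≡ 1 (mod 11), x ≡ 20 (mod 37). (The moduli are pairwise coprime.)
x ≡ 15412 (mod 23606); the representative in [0, 23606) is 15412

The moduli 58, 11, 37 are pairwise coprime, so by the CRT there is a unique solution mod 58·11·37 = 23606.
Solve by successive substitution. Start with x ≡ 42 (mod 58).
  Combine with x ≡ 1 (mod 11): write x = 42 + 58·t and require 42 + 58·t ≡ 1 (mod 11), i.e. 58·t ≡ 1 − 42 ≡ 3 (mod 11). Since 58^(−1) ≡ 4 (mod 11) (58 ≡ 3 (mod 11)), t ≡ 4·3 ≡ 1 (mod 11). So x ≡ 42 + 58·1 = 100 (mod 638).
  Combine with x ≡ 20 (mod 37): write x = 100 + 638·t and require 100 + 638·t ≡ 20 (mod 37), i.e. 638·t ≡ 20 − 100 ≡ 31 (mod 37). Since 638^(−1) ≡ 33 (mod 37) (638 ≡ 9 (mod 37)), t ≡ 33·31 ≡ 24 (mod 37). So x ≡ 100 + 638·24 = 15412 (mod 23606).
Unique solution in [0, 23606): x = 15412.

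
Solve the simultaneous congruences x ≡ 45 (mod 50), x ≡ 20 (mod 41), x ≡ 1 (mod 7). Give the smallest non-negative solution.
The moduli 50, 41, 7 are pairwise coprime, so by the CRT there is a unique solution mod 50·41·7 = 14350.
Solve by successive substitution. Start with x ≡ 45 (mod 50).
  Combine with x ≡ 20 (mod 41): write x = 45 + 50·t and require 45 + 50·t ≡ 20 (mod 41), i.e. 50·t ≡ 20 − 45 ≡ 16 (mod 41). Since 50^(−1) ≡ 32 (mod 41) (50 ≡ 9 (mod 41)), t ≡ 32·16 ≡ 20 (mod 41). So x ≡ 45 + 50·20 = 1045 (mod 2050).
  Combine with x ≡ 1 (mod 7): write x = 1045 + 2050·t and require 1045 + 2050·t ≡ 1 (mod 7), i.e. 2050·t ≡ 1 − 1045 ≡ 6 (mod 7). Since 2050^(−1) ≡ 6 (mod 7) (2050 ≡ 6 (mod 7)), t ≡ 6·6 ≡ 1 (mod 7). So x ≡ 1045 + 2050·1 = 3095 (mod 14350).
Unique solution in [0, 14350): x = 3095.

Final answer: x ≡ 3095 (mod 14350); the representative in [0, 14350) is 3095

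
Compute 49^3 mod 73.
46

Use repeated squaring. Binary(3) = 11. Walk through the bits of the exponent 3 left-to-right: at each bit after the leading one, square the running value, then multiply by 49 if the bit is 1 (always reducing mod 73):
  bit 1 = 1 (leading): start with 49.
  bit 2 = 1: square 49^2 = 2401 ≡ 65; bit is 1, so multiply 65·49 = 3185 ≡ 46 (mod 73).
Final value: 49^3 ≡ 46 (mod 73).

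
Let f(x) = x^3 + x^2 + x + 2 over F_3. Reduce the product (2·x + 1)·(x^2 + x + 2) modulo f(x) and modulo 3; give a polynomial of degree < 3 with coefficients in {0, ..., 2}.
Multiply as integer polynomials: a · b = 2·x^3 + 3·x^2 + 5·x + 2. Reducing coefficients mod 3: a · b ≡ 2·x^3 + 2·x + 2. Now divide by f(x) = x^3 + x^2 + x + 2 in F_3[x], eliminating the leading term at each step:
  leading term 2·x^3: subtract (2)·f(x) = 2·x^3 + 2·x^2 + 2·x + 1, leaving x^2 + 1 (coefficients mod 3)
The degree is now < 3, so this is the remainder. Hence a · b ≡ x^2 + 1 in F_3[x]/(f).

Final answer: a · b ≡ x^2 + 1 (mod f(x))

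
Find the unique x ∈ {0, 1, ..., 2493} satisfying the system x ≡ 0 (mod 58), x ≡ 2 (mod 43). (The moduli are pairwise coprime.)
The moduli 58, 43 are pairwise coprime, so by the CRT there is a unique solution mod 58·43 = 2494.
Solve by successive substitution. Start with x ≡ 0 (mod 58).
  Combine with x ≡ 2 (mod 43): write x = 58·t and require 58·t ≡ 2 (mod 43). Since 58^(−1) ≡ 23 (mod 43) (58 ≡ 15 (mod 43)), t ≡ 23·2 ≡ 3 (mod 43). So x ≡ 58·3 = 174 (mod 2494).
Unique solution in [0, 2494): x = 174.

Final answer: x ≡ 174 (mod 2494); the representative in [0, 2494) is 174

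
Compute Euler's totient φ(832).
φ is multiplicative, with φ(p^e) = p^e − p^(e−1). Factorise 832 = 2^6 · 13. Then
  φ(832) = (2^6 − 2^5) · (13 − 1) = 32 · 12 = 384.

Final answer: φ(832) = 384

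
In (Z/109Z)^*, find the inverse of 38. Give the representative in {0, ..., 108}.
38^(−1) ≡ 66 (mod 109)

Apply the extended Euclidean algorithm to (109, 38), tracking rows (r, s, t) with s·109 + t·38 = r. Each division r_prev = q·r_cur + r_new produces the new row as (previous row) − q·(current row):
  row A: (109, 1, 0)   [1·109 + 0·38 = 109]
  row B: (38, 0, 1)   [0·109 + 1·38 = 38]
  109 = 2·38 + 33   → row C = row A − 2·row B = (33, 1, −2)   [check: 1·109 − 2·38 = 33]
  38 = 1·33 + 5   → row D = row B − 1·row C = (5, −1, 3)   [check: −1·109 + 3·38 = 5]
  33 = 6·5 + 3   → row E = row C − 6·row D = (3, 7, −20)   [check: 7·109 − 20·38 = 3]
  5 = 1·3 + 2   → row F = row D − 1·row E = (2, −8, 23)   [check: −8·109 + 23·38 = 2]
  3 = 1·2 + 1   → row G = row E − 1·row F = (1, 15, −43)   [check: 15·109 − 43·38 = 1]
  2 = 2·1 + 0   → remainder 0, stop. gcd = 1 (last nonzero row G).
The gcd is 1, so 38 is invertible mod 109. The last nonzero row gives 15·109 − 43·38 = 1, so t = −43. So 38^(−1) ≡ −43 ≡ 66 (mod 109). Verify: 38 · 66 = 2508 ≡ 1 (mod 109). ✓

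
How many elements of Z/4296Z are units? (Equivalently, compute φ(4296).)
An element a ∈ Z/4296Z is a unit iff gcd(a, 4296) = 1, so the number of units is φ(4296). φ is multiplicative, with φ(p^e) = p^e − p^(e−1). Factorise 4296 = 2^3 · 3 · 179. Then
  φ(4296) = (2^3 − 2^2) · (3 − 1) · (179 − 1) = 4 · 2 · 178 = 1424.

Final answer: Z/4296Z has φ(4296) = 1424 units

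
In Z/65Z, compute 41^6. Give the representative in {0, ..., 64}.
Use repeated squaring. Binary(6) = 110. Walk through the bits of the exponent 6 left-to-right: at each bit after the leading one, square the running value, then multiply by 41 if the bit is 1 (always reducing mod 65):
  bit 1 = 1 (leading): start with 41.
  bit 2 = 1: square 41^2 = 1681 ≡ 56; bit is 1, so multiply 56·41 = 2296 ≡ 21 (mod 65).
  bit 3 = 0: square 21^2 = 441 ≡ 51 (mod 65).
Final value: 41^6 ≡ 51 (mod 65).

Final answer: 51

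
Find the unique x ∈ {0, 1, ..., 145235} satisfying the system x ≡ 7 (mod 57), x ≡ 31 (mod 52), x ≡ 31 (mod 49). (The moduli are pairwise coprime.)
x ≡ 114691 (mod 145236); the representative in [0, 145236) is 114691

The moduli 57, 52, 49 are pairwise coprime, so by the CRT there is a unique solution mod 57·52·49 = 145236.
Solve by successive substitution. Start with x ≡ 7 (mod 57).
  Combine with x ≡ 31 (mod 52): write x = 7 + 57·t and require 7 + 57·t ≡ 31 (mod 52), i.e. 57·t ≡ 31 − 7 ≡ 24 (mod 52). Since 57^(−1) ≡ 21 (mod 52) (57 ≡ 5 (mod 52)), t ≡ 21·24 ≡ 36 (mod 52). So x ≡ 7 + 57·36 = 2059 (mod 2964).
  Combine with x ≡ 31 (mod 49): write x = 2059 + 2964·t and require 2059 + 2964·t ≡ 31 (mod 49), i.e. 2964·t ≡ 31 − 2059 ≡ 30 (mod 49). Since 2964^(−1) ≡ 47 (mod 49) (2964 ≡ 24 (mod 49)), t ≡ 47·30 ≡ 38 (mod 49). So x ≡ 2059 + 2964·38 = 114691 (mod 145236).
Unique solution in [0, 145236): x = 114691.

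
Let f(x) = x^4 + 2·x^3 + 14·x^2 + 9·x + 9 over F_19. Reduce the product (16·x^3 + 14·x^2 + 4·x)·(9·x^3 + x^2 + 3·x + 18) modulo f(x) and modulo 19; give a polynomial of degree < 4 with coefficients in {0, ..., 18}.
Multiply as integer polynomials: a · b = 144·x^6 + 142·x^5 + 98·x^4 + 334·x^3 + 264·x^2 + 72·x. Reducing coefficients mod 19: a · b ≡ 11·x^6 + 9·x^5 + 3·x^4 + 11·x^3 + 17·x^2 + 15·x. Now divide by f(x) = x^4 + 2·x^3 + 14·x^2 + 9·x + 9 in F_19[x], eliminating the leading term at each step:
  leading term 11·x^6: subtract (11·x^2)·f(x) = 11·x^6 + 3·x^5 + 2·x^4 + 4·x^3 + 4·x^2, leaving 6·x^5 + x^4 + 7·x^3 + 13·x^2 + 15·x (coefficients mod 19)
  leading term 6·x^5: subtract (6·x)·f(x) = 6·x^5 + 12·x^4 + 8·x^3 + 16·x^2 + 16·x, leaving 8·x^4 + 18·x^3 + 16·x^2 + 18·x (coefficients mod 19)
  leading term 8·x^4: subtract (8)·f(x) = 8·x^4 + 16·x^3 + 17·x^2 + 15·x + 15, leaving 2·x^3 + 18·x^2 + 3·x + 4 (coefficients mod 19)
The degree is now < 4, so this is the remainder. Hence a · b ≡ 2·x^3 + 18·x^2 + 3·x + 4 in F_19[x]/(f).

Final answer: a · b ≡ 2·x^3 + 18·x^2 + 3·x + 4 (mod f(x))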